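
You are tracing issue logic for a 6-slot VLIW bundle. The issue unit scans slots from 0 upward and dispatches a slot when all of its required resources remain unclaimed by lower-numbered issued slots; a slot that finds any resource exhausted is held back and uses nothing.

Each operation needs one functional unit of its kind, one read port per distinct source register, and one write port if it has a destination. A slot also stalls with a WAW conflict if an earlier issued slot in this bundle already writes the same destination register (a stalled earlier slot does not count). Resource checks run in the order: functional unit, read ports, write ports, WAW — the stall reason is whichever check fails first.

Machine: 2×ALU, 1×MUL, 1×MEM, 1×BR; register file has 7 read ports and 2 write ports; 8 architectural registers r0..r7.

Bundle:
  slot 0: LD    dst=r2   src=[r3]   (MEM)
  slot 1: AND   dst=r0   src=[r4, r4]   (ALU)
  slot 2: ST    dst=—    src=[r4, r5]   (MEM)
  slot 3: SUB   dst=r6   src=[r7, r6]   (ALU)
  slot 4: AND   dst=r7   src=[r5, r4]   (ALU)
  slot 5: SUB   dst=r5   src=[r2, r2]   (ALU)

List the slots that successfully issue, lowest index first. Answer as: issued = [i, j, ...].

issued = [0, 1]

(0) want 1×MEM +1rd +1wr — yes → AL2|MU1|ME0|BR1|rd6|wr1
(1) want 1×ALU +1rd +1wr — yes → AL1|MU1|ME0|BR1|rd5|wr0
(2) want 1×MEM +2rd +0wr — FU → AL1|MU1|ME0|BR1|rd5|wr0
(3) want 1×ALU +2rd +1wr — WR_PORT → AL1|MU1|ME0|BR1|rd5|wr0
(4) want 1×ALU +2rd +1wr — WR_PORT → AL1|MU1|ME0|BR1|rd5|wr0
(5) want 1×ALU +1rd +1wr — WR_PORT → AL1|MU1|ME0|BR1|rd5|wr0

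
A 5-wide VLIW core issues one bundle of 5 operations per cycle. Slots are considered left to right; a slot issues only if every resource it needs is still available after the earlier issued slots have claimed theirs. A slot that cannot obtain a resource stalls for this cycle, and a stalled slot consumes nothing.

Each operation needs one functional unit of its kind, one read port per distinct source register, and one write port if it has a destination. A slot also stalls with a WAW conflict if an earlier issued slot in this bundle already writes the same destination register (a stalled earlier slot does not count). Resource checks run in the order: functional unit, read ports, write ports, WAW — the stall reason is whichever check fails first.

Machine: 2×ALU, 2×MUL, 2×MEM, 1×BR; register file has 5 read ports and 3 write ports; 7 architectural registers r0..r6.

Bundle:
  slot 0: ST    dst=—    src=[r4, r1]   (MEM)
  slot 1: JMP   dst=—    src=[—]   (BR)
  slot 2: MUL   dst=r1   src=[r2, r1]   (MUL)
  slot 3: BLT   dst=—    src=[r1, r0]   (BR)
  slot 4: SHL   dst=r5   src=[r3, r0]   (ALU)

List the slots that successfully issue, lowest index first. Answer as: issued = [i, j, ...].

issued = [0, 1, 2]

slot 0 (MEM): ISSUE — free A2,Mu2,Ld1,B1 rp3 wp3
slot 1 (BR): ISSUE — free A2,Mu2,Ld1,B0 rp3 wp3
slot 2 (MUL): ISSUE — free A2,Mu1,Ld1,B0 rp1 wp2
slot 3 (BR): stall FU — free A2,Mu1,Ld1,B0 rp1 wp2
slot 4 (ALU): stall RD_PORT — free A2,Mu1,Ld1,B0 rp1 wp2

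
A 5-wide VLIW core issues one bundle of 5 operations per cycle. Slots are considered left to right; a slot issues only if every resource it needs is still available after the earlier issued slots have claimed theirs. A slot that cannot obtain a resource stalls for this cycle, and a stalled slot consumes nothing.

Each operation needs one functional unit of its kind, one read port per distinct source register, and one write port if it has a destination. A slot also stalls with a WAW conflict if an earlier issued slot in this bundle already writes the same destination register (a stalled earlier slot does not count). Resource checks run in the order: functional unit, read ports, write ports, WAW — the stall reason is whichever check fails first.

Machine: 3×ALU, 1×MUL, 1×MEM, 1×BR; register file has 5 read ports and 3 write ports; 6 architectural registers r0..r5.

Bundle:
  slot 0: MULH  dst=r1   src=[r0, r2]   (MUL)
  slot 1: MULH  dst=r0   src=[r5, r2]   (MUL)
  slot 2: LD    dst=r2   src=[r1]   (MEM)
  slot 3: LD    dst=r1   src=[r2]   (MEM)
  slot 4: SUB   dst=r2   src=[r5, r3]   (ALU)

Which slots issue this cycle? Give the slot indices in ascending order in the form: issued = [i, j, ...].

(0) want 1×MUL +2rd +1wr — yes → AL3|MU0|ME1|BR1|rd3|wr2
(1) want 1×MUL +2rd +1wr — FU → AL3|MU0|ME1|BR1|rd3|wr2
(2) want 1×MEM +1rd +1wr — yes → AL3|MU0|ME0|BR1|rd2|wr1
(3) want 1×MEM +1rd +1wr — FU → AL3|MU0|ME0|BR1|rd2|wr1
(4) want 1×ALU +2rd +1wr — WAW → AL3|MU0|ME0|BR1|rd2|wr1

issued = [0, 2]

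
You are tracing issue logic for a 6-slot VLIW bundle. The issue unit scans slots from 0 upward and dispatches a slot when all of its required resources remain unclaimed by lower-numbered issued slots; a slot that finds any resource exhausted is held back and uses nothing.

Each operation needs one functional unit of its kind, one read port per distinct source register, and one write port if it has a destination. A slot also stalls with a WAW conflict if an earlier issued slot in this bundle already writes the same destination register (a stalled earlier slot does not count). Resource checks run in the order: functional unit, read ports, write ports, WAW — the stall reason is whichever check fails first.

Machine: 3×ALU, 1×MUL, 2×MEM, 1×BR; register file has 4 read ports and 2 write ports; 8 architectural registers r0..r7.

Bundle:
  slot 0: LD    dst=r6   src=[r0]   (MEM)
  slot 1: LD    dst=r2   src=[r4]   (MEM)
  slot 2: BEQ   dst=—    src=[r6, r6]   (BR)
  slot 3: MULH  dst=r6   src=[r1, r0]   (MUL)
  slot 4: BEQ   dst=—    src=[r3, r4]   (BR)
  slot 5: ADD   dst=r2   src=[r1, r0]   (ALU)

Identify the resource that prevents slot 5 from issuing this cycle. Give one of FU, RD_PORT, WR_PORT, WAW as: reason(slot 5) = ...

reason(slot 5) = RD_PORT

  0. MEM→r6 ⇒ go  {3A/1Mu/1Ld/1B | 3r 1w}
  1. MEM→r2 ⇒ go  {3A/1Mu/0Ld/1B | 2r 0w}
  2. BR ⇒ go  {3A/1Mu/0Ld/0B | 1r 0w}
  3. MUL→r6 ⇒ no(RD_PORT)  {3A/1Mu/0Ld/0B | 1r 0w}
  4. BR ⇒ no(FU)  {3A/1Mu/0Ld/0B | 1r 0w}
  5. ALU→r2 ⇒ no(RD_PORT)  {3A/1Mu/0Ld/0B | 1r 0w}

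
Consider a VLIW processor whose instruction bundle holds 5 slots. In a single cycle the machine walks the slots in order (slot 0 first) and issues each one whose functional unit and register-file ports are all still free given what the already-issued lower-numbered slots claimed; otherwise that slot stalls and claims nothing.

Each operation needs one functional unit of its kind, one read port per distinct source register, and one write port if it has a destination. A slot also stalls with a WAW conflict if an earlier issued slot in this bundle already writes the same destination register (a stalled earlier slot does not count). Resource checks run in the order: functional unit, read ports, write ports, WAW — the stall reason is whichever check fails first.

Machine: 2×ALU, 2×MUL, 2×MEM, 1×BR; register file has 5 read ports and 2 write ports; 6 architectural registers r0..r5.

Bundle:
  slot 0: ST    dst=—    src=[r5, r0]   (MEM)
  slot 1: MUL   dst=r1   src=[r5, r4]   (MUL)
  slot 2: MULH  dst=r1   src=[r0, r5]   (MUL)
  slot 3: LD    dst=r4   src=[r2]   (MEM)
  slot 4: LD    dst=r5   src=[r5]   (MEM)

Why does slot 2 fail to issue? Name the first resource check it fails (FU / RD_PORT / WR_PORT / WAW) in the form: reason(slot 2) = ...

reason(slot 2) = RD_PORT

[0] MEM needs rd=2 wr=0: ok; after: ALU=2 MUL=2 MEM=1 BR=1, R=3, W=2
[1] MUL needs rd=2 wr=1: ok; after: ALU=2 MUL=1 MEM=1 BR=1, R=1, W=1
[2] MUL needs rd=2 wr=1: RD_PORT; after: ALU=2 MUL=1 MEM=1 BR=1, R=1, W=1
[3] MEM needs rd=1 wr=1: ok; after: ALU=2 MUL=1 MEM=0 BR=1, R=0, W=0
[4] MEM needs rd=1 wr=1: FU; after: ALU=2 MUL=1 MEM=0 BR=1, R=0, W=0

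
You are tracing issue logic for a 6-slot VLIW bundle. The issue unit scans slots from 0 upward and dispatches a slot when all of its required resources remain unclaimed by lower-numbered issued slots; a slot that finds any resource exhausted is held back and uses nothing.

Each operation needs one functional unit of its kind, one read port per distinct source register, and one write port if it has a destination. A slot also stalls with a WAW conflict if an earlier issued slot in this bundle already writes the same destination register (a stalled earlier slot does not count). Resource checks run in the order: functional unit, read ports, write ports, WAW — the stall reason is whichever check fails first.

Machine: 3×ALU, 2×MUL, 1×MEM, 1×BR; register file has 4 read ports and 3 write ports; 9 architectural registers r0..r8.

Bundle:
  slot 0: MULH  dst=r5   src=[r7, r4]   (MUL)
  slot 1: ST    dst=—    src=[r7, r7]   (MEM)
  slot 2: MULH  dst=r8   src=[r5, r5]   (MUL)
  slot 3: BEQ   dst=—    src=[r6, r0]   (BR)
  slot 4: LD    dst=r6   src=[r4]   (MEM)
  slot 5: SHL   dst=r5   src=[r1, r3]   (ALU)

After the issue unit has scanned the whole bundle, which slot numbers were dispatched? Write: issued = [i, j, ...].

[0] MUL needs rd=2 wr=1: ok; after: ALU=3 MUL=1 MEM=1 BR=1, R=2, W=2
[1] MEM needs rd=1 wr=0: ok; after: ALU=3 MUL=1 MEM=0 BR=1, R=1, W=2
[2] MUL needs rd=1 wr=1: ok; after: ALU=3 MUL=0 MEM=0 BR=1, R=0, W=1
[3] BR needs rd=2 wr=0: RD_PORT; after: ALU=3 MUL=0 MEM=0 BR=1, R=0, W=1
[4] MEM needs rd=1 wr=1: FU; after: ALU=3 MUL=0 MEM=0 BR=1, R=0, W=1
[5] ALU needs rd=2 wr=1: RD_PORT; after: ALU=3 MUL=0 MEM=0 BR=1, R=0, W=1

issued = [0, 1, 2]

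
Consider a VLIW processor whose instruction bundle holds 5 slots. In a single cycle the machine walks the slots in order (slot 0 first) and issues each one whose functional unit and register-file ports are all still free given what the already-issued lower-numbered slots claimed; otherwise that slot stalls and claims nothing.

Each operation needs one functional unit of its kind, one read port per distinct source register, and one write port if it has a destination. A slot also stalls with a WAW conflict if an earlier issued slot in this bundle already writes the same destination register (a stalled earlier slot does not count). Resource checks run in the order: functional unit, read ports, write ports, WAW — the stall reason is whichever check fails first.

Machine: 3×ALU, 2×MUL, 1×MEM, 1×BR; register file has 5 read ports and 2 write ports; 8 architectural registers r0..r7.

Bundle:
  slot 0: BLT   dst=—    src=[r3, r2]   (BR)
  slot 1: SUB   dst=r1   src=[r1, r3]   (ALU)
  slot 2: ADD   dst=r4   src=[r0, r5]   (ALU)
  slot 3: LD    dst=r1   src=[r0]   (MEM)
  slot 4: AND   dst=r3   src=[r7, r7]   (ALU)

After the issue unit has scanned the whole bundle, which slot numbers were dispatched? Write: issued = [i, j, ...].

slot 0 (BR): ISSUE — free A3,Mu2,Ld1,B0 rp3 wp2
slot 1 (ALU): ISSUE — free A2,Mu2,Ld1,B0 rp1 wp1
slot 2 (ALU): stall RD_PORT — free A2,Mu2,Ld1,B0 rp1 wp1
slot 3 (MEM): stall WAW — free A2,Mu2,Ld1,B0 rp1 wp1
slot 4 (ALU): ISSUE — free A1,Mu2,Ld1,B0 rp0 wp0

issued = [0, 1, 4]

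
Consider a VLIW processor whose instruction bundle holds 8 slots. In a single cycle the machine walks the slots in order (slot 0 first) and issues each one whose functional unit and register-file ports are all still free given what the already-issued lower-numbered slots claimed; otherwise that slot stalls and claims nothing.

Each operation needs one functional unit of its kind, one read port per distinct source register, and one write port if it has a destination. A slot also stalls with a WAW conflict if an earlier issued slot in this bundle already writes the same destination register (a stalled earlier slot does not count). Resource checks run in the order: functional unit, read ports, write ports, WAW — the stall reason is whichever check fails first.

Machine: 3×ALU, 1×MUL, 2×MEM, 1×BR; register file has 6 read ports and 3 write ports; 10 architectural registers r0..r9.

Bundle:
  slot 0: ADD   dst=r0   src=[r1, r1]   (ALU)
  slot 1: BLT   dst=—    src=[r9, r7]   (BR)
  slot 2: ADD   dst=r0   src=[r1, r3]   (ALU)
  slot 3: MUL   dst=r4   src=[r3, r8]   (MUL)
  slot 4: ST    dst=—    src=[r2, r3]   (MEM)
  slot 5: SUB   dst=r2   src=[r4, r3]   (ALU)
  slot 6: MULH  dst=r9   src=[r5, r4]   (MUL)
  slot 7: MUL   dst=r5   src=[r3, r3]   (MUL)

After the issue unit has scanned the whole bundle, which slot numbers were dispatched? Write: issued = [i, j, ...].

issued = [0, 1, 3]

(0) want 1×ALU +1rd +1wr — yes → AL2|MU1|ME2|BR1|rd5|wr2
(1) want 1×BR +2rd +0wr — yes → AL2|MU1|ME2|BR0|rd3|wr2
(2) want 1×ALU +2rd +1wr — WAW → AL2|MU1|ME2|BR0|rd3|wr2
(3) want 1×MUL +2rd +1wr — yes → AL2|MU0|ME2|BR0|rd1|wr1
(4) want 1×MEM +2rd +0wr — RD_PORT → AL2|MU0|ME2|BR0|rd1|wr1
(5) want 1×ALU +2rd +1wr — RD_PORT → AL2|MU0|ME2|BR0|rd1|wr1
(6) want 1×MUL +2rd +1wr — FU → AL2|MU0|ME2|BR0|rd1|wr1
(7) want 1×MUL +1rd +1wr — FU → AL2|MU0|ME2|BR0|rd1|wr1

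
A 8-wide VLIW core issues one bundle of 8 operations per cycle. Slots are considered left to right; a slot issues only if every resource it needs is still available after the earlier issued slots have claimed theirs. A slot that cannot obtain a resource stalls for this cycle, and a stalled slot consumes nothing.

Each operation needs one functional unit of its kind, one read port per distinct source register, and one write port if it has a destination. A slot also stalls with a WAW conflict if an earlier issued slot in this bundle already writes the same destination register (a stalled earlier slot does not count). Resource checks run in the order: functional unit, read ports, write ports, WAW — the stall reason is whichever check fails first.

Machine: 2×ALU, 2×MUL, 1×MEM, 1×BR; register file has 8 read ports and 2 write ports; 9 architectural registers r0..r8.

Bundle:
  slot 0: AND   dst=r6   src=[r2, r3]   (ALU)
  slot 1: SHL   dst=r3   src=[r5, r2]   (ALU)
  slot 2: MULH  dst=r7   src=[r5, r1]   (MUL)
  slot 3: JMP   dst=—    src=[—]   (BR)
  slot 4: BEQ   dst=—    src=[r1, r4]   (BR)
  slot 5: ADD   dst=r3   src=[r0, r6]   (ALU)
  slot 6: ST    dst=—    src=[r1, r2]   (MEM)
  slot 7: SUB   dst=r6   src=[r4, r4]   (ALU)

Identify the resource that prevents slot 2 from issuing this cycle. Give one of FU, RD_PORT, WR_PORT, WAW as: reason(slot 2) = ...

reason(slot 2) = WR_PORT

  0. ALU→r6 ⇒ go  {1A/2Mu/1Ld/1B | 6r 1w}
  1. ALU→r3 ⇒ go  {0A/2Mu/1Ld/1B | 4r 0w}
  2. MUL→r7 ⇒ no(WR_PORT)  {0A/2Mu/1Ld/1B | 4r 0w}
  3. BR ⇒ go  {0A/2Mu/1Ld/0B | 4r 0w}
  4. BR ⇒ no(FU)  {0A/2Mu/1Ld/0B | 4r 0w}
  5. ALU→r3 ⇒ no(FU)  {0A/2Mu/1Ld/0B | 4r 0w}
  6. MEM ⇒ go  {0A/2Mu/0Ld/0B | 2r 0w}
  7. ALU→r6 ⇒ no(FU)  {0A/2Mu/0Ld/0B | 2r 0w}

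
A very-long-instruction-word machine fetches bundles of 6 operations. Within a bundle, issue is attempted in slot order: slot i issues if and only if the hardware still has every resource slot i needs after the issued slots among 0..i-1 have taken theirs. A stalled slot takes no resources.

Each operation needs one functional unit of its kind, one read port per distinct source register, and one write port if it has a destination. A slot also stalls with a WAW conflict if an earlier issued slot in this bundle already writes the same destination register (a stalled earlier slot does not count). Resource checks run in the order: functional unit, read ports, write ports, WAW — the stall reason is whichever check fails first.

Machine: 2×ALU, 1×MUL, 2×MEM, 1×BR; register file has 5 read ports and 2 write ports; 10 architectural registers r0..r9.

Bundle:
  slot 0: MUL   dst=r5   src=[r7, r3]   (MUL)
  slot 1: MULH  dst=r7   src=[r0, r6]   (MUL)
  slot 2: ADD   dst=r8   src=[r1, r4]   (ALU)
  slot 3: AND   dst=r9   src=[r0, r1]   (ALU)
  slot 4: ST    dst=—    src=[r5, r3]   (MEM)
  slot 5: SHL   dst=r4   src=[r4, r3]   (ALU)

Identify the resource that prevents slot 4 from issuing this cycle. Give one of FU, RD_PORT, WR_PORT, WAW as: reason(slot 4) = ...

reason(slot 4) = RD_PORT

(0) want 1×MUL +2rd +1wr — yes → AL2|MU0|ME2|BR1|rd3|wr1
(1) want 1×MUL +2rd +1wr — FU → AL2|MU0|ME2|BR1|rd3|wr1
(2) want 1×ALU +2rd +1wr — yes → AL1|MU0|ME2|BR1|rd1|wr0
(3) want 1×ALU +2rd +1wr — RD_PORT → AL1|MU0|ME2|BR1|rd1|wr0
(4) want 1×MEM +2rd +0wr — RD_PORT → AL1|MU0|ME2|BR1|rd1|wr0
(5) want 1×ALU +2rd +1wr — RD_PORT → AL1|MU0|ME2|BR1|rd1|wr0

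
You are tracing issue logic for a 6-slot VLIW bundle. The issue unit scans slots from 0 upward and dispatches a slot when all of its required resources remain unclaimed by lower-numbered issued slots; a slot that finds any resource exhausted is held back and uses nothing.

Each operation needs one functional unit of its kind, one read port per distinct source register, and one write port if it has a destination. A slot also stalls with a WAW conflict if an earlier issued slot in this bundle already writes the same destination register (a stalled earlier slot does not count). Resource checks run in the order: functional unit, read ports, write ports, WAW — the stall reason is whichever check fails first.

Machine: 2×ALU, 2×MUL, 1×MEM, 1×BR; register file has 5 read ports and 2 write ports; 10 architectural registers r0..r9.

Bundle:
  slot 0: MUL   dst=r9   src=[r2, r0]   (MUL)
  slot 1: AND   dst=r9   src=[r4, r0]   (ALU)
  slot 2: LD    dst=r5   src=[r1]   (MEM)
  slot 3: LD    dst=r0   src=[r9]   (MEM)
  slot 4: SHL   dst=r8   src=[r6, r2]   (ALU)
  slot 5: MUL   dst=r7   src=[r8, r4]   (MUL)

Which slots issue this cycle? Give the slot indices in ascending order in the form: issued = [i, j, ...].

#0 MUL src=r2,r0 dispatched  <A:2 Mu:1 Ld:1 B:1 rd:3 wr:1>
#1 ALU src=r4,r0 held:WAW  <A:2 Mu:1 Ld:1 B:1 rd:3 wr:1>
#2 MEM src=r1 dispatched  <A:2 Mu:1 Ld:0 B:1 rd:2 wr:0>
#3 MEM src=r9 held:FU  <A:2 Mu:1 Ld:0 B:1 rd:2 wr:0>
#4 ALU src=r6,r2 held:WR_PORT  <A:2 Mu:1 Ld:0 B:1 rd:2 wr:0>
#5 MUL src=r8,r4 held:WR_PORT  <A:2 Mu:1 Ld:0 B:1 rd:2 wr:0>

issued = [0, 2]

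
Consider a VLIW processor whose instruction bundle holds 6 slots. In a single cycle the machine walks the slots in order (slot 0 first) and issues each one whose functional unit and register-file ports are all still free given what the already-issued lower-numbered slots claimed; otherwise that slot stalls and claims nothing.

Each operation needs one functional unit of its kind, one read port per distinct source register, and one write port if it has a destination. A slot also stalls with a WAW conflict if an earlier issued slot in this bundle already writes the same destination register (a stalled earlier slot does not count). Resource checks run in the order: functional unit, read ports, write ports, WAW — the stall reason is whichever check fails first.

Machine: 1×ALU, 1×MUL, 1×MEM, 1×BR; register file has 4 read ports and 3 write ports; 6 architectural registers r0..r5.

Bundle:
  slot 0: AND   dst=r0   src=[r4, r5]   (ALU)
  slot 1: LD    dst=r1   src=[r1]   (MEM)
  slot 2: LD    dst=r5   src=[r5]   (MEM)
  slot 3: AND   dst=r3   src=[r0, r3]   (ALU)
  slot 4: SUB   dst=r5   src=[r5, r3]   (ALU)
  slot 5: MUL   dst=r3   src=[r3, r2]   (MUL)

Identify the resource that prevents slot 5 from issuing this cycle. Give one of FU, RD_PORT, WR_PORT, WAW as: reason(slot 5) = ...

reason(slot 5) = RD_PORT

  0. ALU→r0 ⇒ go  {0A/1Mu/1Ld/1B | 2r 2w}
  1. MEM→r1 ⇒ go  {0A/1Mu/0Ld/1B | 1r 1w}
  2. MEM→r5 ⇒ no(FU)  {0A/1Mu/0Ld/1B | 1r 1w}
  3. ALU→r3 ⇒ no(FU)  {0A/1Mu/0Ld/1B | 1r 1w}
  4. ALU→r5 ⇒ no(FU)  {0A/1Mu/0Ld/1B | 1r 1w}
  5. MUL→r3 ⇒ no(RD_PORT)  {0A/1Mu/0Ld/1B | 1r 1w}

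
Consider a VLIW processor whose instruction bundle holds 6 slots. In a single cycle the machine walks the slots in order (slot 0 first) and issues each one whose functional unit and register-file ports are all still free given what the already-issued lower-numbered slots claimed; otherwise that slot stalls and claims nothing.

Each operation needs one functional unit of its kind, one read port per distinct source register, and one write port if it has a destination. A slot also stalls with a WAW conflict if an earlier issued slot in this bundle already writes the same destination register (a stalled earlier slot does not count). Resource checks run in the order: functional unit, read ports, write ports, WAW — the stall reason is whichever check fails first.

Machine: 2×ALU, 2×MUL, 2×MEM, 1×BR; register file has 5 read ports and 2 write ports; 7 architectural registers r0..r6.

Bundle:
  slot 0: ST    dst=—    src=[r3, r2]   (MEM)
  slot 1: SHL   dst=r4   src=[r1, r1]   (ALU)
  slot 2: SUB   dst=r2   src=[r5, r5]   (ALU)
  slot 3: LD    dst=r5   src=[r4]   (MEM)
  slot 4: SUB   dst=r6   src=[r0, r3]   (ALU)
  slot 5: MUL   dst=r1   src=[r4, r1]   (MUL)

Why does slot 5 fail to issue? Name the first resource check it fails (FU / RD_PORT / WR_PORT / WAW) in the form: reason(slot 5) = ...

  0. MEM ⇒ go  {2A/2Mu/1Ld/1B | 3r 2w}
  1. ALU→r4 ⇒ go  {1A/2Mu/1Ld/1B | 2r 1w}
  2. ALU→r2 ⇒ go  {0A/2Mu/1Ld/1B | 1r 0w}
  3. MEM→r5 ⇒ no(WR_PORT)  {0A/2Mu/1Ld/1B | 1r 0w}
  4. ALU→r6 ⇒ no(FU)  {0A/2Mu/1Ld/1B | 1r 0w}
  5. MUL→r1 ⇒ no(RD_PORT)  {0A/2Mu/1Ld/1B | 1r 0w}

reason(slot 5) = RD_PORT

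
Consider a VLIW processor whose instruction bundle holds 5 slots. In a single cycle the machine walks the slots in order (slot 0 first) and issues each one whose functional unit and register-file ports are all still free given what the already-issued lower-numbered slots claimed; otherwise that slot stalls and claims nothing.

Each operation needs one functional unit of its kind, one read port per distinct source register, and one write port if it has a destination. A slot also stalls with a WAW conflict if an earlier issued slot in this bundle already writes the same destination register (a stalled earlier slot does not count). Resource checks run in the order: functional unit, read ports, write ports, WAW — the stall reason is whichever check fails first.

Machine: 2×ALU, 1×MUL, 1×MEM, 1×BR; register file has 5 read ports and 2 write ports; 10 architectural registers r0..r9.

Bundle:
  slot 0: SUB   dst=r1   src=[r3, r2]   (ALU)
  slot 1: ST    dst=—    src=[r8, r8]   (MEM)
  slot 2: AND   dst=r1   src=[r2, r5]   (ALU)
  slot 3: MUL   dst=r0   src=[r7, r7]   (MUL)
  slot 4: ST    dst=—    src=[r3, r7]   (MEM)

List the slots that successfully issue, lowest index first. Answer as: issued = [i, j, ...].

#0 ALU src=r3,r2 dispatched  <A:1 Mu:1 Ld:1 B:1 rd:3 wr:1>
#1 MEM src=r8,r8 dispatched  <A:1 Mu:1 Ld:0 B:1 rd:2 wr:1>
#2 ALU src=r2,r5 held:WAW  <A:1 Mu:1 Ld:0 B:1 rd:2 wr:1>
#3 MUL src=r7,r7 dispatched  <A:1 Mu:0 Ld:0 B:1 rd:1 wr:0>
#4 MEM src=r3,r7 held:FU  <A:1 Mu:0 Ld:0 B:1 rd:1 wr:0>

issued = [0, 1, 3]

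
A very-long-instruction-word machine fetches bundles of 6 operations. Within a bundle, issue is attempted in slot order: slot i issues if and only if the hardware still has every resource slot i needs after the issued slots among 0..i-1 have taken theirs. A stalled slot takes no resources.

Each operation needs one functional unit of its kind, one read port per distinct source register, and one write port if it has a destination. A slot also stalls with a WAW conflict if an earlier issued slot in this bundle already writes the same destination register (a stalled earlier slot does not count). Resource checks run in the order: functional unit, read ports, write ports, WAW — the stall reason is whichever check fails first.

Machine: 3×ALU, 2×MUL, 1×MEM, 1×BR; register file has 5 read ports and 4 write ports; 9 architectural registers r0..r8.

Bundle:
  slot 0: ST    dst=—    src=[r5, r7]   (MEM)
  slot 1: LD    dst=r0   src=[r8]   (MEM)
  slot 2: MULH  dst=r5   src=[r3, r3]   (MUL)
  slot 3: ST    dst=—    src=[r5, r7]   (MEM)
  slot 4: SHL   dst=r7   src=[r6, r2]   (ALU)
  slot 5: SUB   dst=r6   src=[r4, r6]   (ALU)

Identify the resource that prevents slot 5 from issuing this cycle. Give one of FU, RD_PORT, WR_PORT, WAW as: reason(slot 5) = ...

reason(slot 5) = RD_PORT

  0. MEM ⇒ go  {3A/2Mu/0Ld/1B | 3r 4w}
  1. MEM→r0 ⇒ no(FU)  {3A/2Mu/0Ld/1B | 3r 4w}
  2. MUL→r5 ⇒ go  {3A/1Mu/0Ld/1B | 2r 3w}
  3. MEM ⇒ no(FU)  {3A/1Mu/0Ld/1B | 2r 3w}
  4. ALU→r7 ⇒ go  {2A/1Mu/0Ld/1B | 0r 2w}
  5. ALU→r6 ⇒ no(RD_PORT)  {2A/1Mu/0Ld/1B | 0r 2w}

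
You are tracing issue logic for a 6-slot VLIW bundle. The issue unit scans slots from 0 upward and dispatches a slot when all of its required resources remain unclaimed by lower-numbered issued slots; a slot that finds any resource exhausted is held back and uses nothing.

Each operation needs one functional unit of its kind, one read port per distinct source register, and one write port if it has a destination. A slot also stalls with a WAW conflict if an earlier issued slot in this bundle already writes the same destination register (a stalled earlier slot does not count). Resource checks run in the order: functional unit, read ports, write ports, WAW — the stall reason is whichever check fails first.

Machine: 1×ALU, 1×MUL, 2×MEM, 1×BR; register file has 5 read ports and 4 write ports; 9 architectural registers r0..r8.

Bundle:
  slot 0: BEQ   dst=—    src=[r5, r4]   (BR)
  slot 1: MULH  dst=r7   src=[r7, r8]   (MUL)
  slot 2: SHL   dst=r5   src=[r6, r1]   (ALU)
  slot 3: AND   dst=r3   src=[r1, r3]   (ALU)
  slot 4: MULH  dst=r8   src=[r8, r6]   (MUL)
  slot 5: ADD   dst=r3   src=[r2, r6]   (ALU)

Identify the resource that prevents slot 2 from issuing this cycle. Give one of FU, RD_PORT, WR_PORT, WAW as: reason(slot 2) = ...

  0. BR ⇒ go  {1A/1Mu/2Ld/0B | 3r 4w}
  1. MUL→r7 ⇒ go  {1A/0Mu/2Ld/0B | 1r 3w}
  2. ALU→r5 ⇒ no(RD_PORT)  {1A/0Mu/2Ld/0B | 1r 3w}
  3. ALU→r3 ⇒ no(RD_PORT)  {1A/0Mu/2Ld/0B | 1r 3w}
  4. MUL→r8 ⇒ no(FU)  {1A/0Mu/2Ld/0B | 1r 3w}
  5. ALU→r3 ⇒ no(RD_PORT)  {1A/0Mu/2Ld/0B | 1r 3w}

reason(slot 2) = RD_PORT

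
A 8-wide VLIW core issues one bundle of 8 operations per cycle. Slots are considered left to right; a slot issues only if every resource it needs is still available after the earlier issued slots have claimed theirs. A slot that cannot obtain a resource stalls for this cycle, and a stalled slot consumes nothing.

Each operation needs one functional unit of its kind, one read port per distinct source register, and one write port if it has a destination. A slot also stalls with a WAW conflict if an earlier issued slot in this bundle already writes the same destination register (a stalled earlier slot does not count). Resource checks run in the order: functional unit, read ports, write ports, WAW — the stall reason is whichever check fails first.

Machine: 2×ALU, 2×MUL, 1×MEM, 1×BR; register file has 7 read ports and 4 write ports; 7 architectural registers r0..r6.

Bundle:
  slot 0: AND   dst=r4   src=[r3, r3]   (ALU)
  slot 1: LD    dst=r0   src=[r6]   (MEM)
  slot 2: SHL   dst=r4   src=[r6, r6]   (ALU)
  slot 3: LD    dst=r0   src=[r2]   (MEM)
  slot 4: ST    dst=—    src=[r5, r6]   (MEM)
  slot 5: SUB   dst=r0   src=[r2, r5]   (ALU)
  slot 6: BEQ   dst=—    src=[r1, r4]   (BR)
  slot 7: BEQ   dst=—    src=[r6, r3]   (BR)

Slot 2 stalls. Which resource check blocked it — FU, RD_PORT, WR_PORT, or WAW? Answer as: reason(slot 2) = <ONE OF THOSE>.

  0. ALU→r4 ⇒ go  {1A/2Mu/1Ld/1B | 6r 3w}
  1. MEM→r0 ⇒ go  {1A/2Mu/0Ld/1B | 5r 2w}
  2. ALU→r4 ⇒ no(WAW)  {1A/2Mu/0Ld/1B | 5r 2w}
  3. MEM→r0 ⇒ no(FU)  {1A/2Mu/0Ld/1B | 5r 2w}
  4. MEM ⇒ no(FU)  {1A/2Mu/0Ld/1B | 5r 2w}
  5. ALU→r0 ⇒ no(WAW)  {1A/2Mu/0Ld/1B | 5r 2w}
  6. BR ⇒ go  {1A/2Mu/0Ld/0B | 3r 2w}
  7. BR ⇒ no(FU)  {1A/2Mu/0Ld/0B | 3r 2w}

reason(slot 2) = WAW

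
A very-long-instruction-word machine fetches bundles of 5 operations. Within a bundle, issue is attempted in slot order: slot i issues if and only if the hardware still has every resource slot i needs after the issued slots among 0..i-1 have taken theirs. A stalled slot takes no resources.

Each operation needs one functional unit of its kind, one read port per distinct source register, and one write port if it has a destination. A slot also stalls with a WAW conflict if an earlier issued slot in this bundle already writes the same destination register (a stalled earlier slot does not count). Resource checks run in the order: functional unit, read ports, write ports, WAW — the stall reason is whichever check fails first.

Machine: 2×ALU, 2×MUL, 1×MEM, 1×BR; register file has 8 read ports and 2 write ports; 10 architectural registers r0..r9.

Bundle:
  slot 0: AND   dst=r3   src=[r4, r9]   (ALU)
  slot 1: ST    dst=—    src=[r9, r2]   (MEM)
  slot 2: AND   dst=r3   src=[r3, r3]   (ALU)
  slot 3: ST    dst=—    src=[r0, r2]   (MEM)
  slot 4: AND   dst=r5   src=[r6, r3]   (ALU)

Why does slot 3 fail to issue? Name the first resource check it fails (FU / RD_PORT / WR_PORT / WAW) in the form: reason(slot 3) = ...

reason(slot 3) = FU

slot 0 (ALU): ISSUE — free A1,Mu2,Ld1,B1 rp6 wp1
slot 1 (MEM): ISSUE — free A1,Mu2,Ld0,B1 rp4 wp1
slot 2 (ALU): stall WAW — free A1,Mu2,Ld0,B1 rp4 wp1
slot 3 (MEM): stall FU — free A1,Mu2,Ld0,B1 rp4 wp1
slot 4 (ALU): ISSUE — free A0,Mu2,Ld0,B1 rp2 wp0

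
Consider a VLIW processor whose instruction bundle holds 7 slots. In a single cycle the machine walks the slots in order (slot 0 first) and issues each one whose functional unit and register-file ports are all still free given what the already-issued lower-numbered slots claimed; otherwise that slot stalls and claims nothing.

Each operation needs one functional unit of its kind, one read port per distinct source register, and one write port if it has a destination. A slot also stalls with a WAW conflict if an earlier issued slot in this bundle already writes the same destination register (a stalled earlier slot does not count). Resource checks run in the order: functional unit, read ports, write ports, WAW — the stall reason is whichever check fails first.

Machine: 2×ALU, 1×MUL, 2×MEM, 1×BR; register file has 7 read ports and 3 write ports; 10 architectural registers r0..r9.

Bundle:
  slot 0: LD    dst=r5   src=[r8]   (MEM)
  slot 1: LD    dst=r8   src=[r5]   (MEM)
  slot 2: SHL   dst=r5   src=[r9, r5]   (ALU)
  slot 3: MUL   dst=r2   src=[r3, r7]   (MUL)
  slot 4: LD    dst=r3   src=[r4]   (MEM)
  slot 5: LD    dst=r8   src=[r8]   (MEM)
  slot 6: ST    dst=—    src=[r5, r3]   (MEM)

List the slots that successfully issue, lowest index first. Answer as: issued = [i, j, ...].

  0. MEM→r5 ⇒ go  {2A/1Mu/1Ld/1B | 6r 2w}
  1. MEM→r8 ⇒ go  {2A/1Mu/0Ld/1B | 5r 1w}
  2. ALU→r5 ⇒ no(WAW)  {2A/1Mu/0Ld/1B | 5r 1w}
  3. MUL→r2 ⇒ go  {2A/0Mu/0Ld/1B | 3r 0w}
  4. MEM→r3 ⇒ no(FU)  {2A/0Mu/0Ld/1B | 3r 0w}
  5. MEM→r8 ⇒ no(FU)  {2A/0Mu/0Ld/1B | 3r 0w}
  6. MEM ⇒ no(FU)  {2A/0Mu/0Ld/1B | 3r 0w}

issued = [0, 1, 3]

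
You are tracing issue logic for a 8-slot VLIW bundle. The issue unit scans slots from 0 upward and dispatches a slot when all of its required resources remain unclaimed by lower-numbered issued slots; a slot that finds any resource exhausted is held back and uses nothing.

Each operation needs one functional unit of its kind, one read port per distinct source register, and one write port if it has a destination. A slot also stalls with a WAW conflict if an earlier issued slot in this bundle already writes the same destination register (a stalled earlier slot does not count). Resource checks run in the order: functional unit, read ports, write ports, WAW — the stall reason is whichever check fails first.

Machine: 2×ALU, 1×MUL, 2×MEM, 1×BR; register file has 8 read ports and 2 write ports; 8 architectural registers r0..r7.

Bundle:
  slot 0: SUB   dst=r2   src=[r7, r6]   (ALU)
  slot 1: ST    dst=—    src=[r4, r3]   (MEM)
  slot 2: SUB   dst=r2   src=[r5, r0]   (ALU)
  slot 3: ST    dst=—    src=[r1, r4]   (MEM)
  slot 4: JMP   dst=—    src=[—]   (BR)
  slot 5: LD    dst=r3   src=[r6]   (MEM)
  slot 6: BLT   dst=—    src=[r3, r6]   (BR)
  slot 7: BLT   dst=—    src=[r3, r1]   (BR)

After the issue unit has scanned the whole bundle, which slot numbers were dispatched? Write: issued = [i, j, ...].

issued = [0, 1, 3, 4]

slot 0 (ALU): ISSUE — free A1,Mu1,Ld2,B1 rp6 wp1
slot 1 (MEM): ISSUE — free A1,Mu1,Ld1,B1 rp4 wp1
slot 2 (ALU): stall WAW — free A1,Mu1,Ld1,B1 rp4 wp1
slot 3 (MEM): ISSUE — free A1,Mu1,Ld0,B1 rp2 wp1
slot 4 (BR): ISSUE — free A1,Mu1,Ld0,B0 rp2 wp1
slot 5 (MEM): stall FU — free A1,Mu1,Ld0,B0 rp2 wp1
slot 6 (BR): stall FU — free A1,Mu1,Ld0,B0 rp2 wp1
slot 7 (BR): stall FU — free A1,Mu1,Ld0,B0 rp2 wp1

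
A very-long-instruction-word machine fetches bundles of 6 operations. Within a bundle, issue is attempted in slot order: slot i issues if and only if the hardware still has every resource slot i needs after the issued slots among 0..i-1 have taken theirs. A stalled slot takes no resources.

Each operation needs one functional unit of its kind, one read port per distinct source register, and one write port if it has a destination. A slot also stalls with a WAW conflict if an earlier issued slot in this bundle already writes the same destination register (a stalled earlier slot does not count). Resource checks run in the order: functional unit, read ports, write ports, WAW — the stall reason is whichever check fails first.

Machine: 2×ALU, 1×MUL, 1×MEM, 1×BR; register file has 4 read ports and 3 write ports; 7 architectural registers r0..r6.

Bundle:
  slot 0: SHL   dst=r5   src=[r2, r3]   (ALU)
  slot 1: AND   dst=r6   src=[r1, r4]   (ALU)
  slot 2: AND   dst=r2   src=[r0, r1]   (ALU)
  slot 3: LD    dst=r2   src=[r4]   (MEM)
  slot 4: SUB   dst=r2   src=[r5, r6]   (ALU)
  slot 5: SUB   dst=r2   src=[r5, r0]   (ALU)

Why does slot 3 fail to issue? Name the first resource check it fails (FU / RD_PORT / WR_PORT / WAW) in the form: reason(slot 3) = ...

reason(slot 3) = RD_PORT

[0] ALU needs rd=2 wr=1: ok; after: ALU=1 MUL=1 MEM=1 BR=1, R=2, W=2
[1] ALU needs rd=2 wr=1: ok; after: ALU=0 MUL=1 MEM=1 BR=1, R=0, W=1
[2] ALU needs rd=2 wr=1: FU; after: ALU=0 MUL=1 MEM=1 BR=1, R=0, W=1
[3] MEM needs rd=1 wr=1: RD_PORT; after: ALU=0 MUL=1 MEM=1 BR=1, R=0, W=1
[4] ALU needs rd=2 wr=1: FU; after: ALU=0 MUL=1 MEM=1 BR=1, R=0, W=1
[5] ALU needs rd=2 wr=1: FU; after: ALU=0 MUL=1 MEM=1 BR=1, R=0, W=1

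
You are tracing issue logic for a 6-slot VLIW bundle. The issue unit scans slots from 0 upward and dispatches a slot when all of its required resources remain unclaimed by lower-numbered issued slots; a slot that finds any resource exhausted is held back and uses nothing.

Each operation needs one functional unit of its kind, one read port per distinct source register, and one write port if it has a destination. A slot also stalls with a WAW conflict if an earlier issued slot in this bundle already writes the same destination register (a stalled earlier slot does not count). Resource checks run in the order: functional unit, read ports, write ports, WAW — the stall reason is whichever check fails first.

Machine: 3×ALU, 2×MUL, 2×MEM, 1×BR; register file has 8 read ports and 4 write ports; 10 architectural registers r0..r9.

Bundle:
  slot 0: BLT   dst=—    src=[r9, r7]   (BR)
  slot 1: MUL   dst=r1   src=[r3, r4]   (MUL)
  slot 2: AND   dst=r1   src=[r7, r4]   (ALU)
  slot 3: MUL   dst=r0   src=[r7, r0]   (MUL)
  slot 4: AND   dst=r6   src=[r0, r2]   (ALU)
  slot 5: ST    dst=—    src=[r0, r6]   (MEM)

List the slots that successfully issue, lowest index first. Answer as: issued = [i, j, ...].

  0. BR ⇒ go  {3A/2Mu/2Ld/0B | 6r 4w}
  1. MUL→r1 ⇒ go  {3A/1Mu/2Ld/0B | 4r 3w}
  2. ALU→r1 ⇒ no(WAW)  {3A/1Mu/2Ld/0B | 4r 3w}
  3. MUL→r0 ⇒ go  {3A/0Mu/2Ld/0B | 2r 2w}
  4. ALU→r6 ⇒ go  {2A/0Mu/2Ld/0B | 0r 1w}
  5. MEM ⇒ no(RD_PORT)  {2A/0Mu/2Ld/0B | 0r 1w}

issued = [0, 1, 3, 4]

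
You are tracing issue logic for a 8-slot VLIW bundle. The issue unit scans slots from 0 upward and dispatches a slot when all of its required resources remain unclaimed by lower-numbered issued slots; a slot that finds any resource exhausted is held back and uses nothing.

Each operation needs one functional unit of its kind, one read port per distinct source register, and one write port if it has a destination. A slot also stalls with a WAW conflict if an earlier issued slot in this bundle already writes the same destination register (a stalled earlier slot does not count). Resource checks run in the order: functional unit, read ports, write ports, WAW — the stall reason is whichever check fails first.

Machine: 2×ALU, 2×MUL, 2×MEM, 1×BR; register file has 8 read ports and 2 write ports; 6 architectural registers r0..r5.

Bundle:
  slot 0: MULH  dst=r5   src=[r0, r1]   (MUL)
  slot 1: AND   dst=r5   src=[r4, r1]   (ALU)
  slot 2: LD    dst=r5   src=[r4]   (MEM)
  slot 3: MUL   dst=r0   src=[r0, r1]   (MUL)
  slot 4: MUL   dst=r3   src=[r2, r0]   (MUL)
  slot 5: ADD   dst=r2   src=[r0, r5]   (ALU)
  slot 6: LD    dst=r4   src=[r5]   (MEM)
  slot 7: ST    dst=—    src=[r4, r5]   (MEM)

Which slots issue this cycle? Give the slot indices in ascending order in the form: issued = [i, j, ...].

[0] MUL needs rd=2 wr=1: ok; after: ALU=2 MUL=1 MEM=2 BR=1, R=6, W=1
[1] ALU needs rd=2 wr=1: WAW; after: ALU=2 MUL=1 MEM=2 BR=1, R=6, W=1
[2] MEM needs rd=1 wr=1: WAW; after: ALU=2 MUL=1 MEM=2 BR=1, R=6, W=1
[3] MUL needs rd=2 wr=1: ok; after: ALU=2 MUL=0 MEM=2 BR=1, R=4, W=0
[4] MUL needs rd=2 wr=1: FU; after: ALU=2 MUL=0 MEM=2 BR=1, R=4, W=0
[5] ALU needs rd=2 wr=1: WR_PORT; after: ALU=2 MUL=0 MEM=2 BR=1, R=4, W=0
[6] MEM needs rd=1 wr=1: WR_PORT; after: ALU=2 MUL=0 MEM=2 BR=1, R=4, W=0
[7] MEM needs rd=2 wr=0: ok; after: ALU=2 MUL=0 MEM=1 BR=1, R=2, W=0

issued = [0, 3, 7]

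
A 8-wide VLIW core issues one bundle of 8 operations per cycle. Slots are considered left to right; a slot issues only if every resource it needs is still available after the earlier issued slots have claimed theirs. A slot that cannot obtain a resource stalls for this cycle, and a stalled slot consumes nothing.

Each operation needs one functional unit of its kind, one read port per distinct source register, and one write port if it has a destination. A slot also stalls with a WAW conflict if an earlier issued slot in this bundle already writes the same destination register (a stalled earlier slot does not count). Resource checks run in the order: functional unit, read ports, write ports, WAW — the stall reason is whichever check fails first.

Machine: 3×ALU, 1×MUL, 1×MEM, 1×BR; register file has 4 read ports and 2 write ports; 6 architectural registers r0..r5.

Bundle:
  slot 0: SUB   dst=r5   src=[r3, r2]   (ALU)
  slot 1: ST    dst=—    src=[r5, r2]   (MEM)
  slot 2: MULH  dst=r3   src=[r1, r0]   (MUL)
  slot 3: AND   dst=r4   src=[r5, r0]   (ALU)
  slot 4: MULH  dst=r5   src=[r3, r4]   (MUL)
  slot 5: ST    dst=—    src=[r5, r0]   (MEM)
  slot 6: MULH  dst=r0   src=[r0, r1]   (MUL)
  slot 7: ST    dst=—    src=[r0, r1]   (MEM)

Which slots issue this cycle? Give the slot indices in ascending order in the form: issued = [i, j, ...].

issued = [0, 1]

[0] ALU needs rd=2 wr=1: ok; after: ALU=2 MUL=1 MEM=1 BR=1, R=2, W=1
[1] MEM needs rd=2 wr=0: ok; after: ALU=2 MUL=1 MEM=0 BR=1, R=0, W=1
[2] MUL needs rd=2 wr=1: RD_PORT; after: ALU=2 MUL=1 MEM=0 BR=1, R=0, W=1
[3] ALU needs rd=2 wr=1: RD_PORT; after: ALU=2 MUL=1 MEM=0 BR=1, R=0, W=1
[4] MUL needs rd=2 wr=1: RD_PORT; after: ALU=2 MUL=1 MEM=0 BR=1, R=0, W=1
[5] MEM needs rd=2 wr=0: FU; after: ALU=2 MUL=1 MEM=0 BR=1, R=0, W=1
[6] MUL needs rd=2 wr=1: RD_PORT; after: ALU=2 MUL=1 MEM=0 BR=1, R=0, W=1
[7] MEM needs rd=2 wr=0: FU; after: ALU=2 MUL=1 MEM=0 BR=1, R=0, W=1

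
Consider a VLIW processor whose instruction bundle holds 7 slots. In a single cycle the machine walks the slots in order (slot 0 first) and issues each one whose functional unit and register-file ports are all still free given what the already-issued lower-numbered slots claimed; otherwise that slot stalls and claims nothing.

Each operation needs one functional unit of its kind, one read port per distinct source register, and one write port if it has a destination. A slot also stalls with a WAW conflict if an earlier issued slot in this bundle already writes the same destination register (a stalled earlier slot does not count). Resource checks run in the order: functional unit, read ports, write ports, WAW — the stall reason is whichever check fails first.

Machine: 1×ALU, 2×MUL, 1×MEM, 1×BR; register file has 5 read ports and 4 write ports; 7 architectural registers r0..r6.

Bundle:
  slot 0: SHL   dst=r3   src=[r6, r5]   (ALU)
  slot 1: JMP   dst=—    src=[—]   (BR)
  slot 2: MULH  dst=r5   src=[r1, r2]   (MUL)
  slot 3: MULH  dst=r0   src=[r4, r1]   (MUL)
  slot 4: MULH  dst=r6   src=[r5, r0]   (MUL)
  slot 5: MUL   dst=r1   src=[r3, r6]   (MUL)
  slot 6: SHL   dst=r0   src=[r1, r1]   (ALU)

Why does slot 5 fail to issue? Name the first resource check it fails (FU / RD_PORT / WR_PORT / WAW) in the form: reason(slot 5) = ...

  0. ALU→r3 ⇒ go  {0A/2Mu/1Ld/1B | 3r 3w}
  1. BR ⇒ go  {0A/2Mu/1Ld/0B | 3r 3w}
  2. MUL→r5 ⇒ go  {0A/1Mu/1Ld/0B | 1r 2w}
  3. MUL→r0 ⇒ no(RD_PORT)  {0A/1Mu/1Ld/0B | 1r 2w}
  4. MUL→r6 ⇒ no(RD_PORT)  {0A/1Mu/1Ld/0B | 1r 2w}
  5. MUL→r1 ⇒ no(RD_PORT)  {0A/1Mu/1Ld/0B | 1r 2w}
  6. ALU→r0 ⇒ no(FU)  {0A/1Mu/1Ld/0B | 1r 2w}

reason(slot 5) = RD_PORT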